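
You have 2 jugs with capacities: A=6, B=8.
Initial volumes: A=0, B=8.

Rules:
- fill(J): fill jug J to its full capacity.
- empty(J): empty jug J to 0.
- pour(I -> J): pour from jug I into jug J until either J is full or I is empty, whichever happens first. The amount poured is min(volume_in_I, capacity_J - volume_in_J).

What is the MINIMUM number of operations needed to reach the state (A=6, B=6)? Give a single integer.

BFS from (A=0, B=8). One shortest path:
  1. fill(A) -> (A=6 B=8)
  2. empty(B) -> (A=6 B=0)
  3. pour(A -> B) -> (A=0 B=6)
  4. fill(A) -> (A=6 B=6)
Reached target in 4 moves.

Answer: 4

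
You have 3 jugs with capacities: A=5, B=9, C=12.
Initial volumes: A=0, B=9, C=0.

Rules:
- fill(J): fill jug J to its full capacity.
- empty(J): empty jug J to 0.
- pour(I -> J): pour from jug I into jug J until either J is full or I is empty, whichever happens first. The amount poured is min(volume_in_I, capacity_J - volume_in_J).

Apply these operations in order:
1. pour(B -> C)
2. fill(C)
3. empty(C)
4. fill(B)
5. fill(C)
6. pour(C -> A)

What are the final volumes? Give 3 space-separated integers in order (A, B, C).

Answer: 5 9 7

Derivation:
Step 1: pour(B -> C) -> (A=0 B=0 C=9)
Step 2: fill(C) -> (A=0 B=0 C=12)
Step 3: empty(C) -> (A=0 B=0 C=0)
Step 4: fill(B) -> (A=0 B=9 C=0)
Step 5: fill(C) -> (A=0 B=9 C=12)
Step 6: pour(C -> A) -> (A=5 B=9 C=7)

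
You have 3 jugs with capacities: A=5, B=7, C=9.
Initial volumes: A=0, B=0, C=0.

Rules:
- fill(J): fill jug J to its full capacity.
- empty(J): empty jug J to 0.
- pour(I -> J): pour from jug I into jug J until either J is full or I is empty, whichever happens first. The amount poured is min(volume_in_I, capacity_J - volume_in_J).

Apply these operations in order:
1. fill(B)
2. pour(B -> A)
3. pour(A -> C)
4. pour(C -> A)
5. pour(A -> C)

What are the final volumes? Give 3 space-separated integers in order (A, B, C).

Answer: 0 2 5

Derivation:
Step 1: fill(B) -> (A=0 B=7 C=0)
Step 2: pour(B -> A) -> (A=5 B=2 C=0)
Step 3: pour(A -> C) -> (A=0 B=2 C=5)
Step 4: pour(C -> A) -> (A=5 B=2 C=0)
Step 5: pour(A -> C) -> (A=0 B=2 C=5)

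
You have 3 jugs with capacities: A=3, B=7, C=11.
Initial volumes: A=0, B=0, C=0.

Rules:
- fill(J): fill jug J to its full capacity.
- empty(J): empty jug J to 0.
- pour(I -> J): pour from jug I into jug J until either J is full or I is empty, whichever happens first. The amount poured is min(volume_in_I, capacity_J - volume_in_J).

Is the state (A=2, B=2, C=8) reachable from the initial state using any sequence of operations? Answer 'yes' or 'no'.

Answer: no

Derivation:
BFS explored all 264 reachable states.
Reachable set includes: (0,0,0), (0,0,1), (0,0,2), (0,0,3), (0,0,4), (0,0,5), (0,0,6), (0,0,7), (0,0,8), (0,0,9), (0,0,10), (0,0,11) ...
Target (A=2, B=2, C=8) not in reachable set → no.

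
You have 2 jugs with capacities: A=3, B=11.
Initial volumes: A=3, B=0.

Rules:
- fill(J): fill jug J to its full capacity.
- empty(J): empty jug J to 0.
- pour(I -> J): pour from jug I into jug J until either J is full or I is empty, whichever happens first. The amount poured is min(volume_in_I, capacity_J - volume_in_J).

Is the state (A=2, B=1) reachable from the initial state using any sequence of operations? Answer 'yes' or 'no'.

BFS explored all 28 reachable states.
Reachable set includes: (0,0), (0,1), (0,2), (0,3), (0,4), (0,5), (0,6), (0,7), (0,8), (0,9), (0,10), (0,11) ...
Target (A=2, B=1) not in reachable set → no.

Answer: no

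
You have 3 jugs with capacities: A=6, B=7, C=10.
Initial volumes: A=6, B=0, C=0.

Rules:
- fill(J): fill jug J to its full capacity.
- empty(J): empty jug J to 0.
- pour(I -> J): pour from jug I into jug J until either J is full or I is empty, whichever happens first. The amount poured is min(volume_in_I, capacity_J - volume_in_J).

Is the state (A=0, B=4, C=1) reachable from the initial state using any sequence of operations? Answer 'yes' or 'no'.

Answer: yes

Derivation:
BFS from (A=6, B=0, C=0):
  1. pour(A -> B) -> (A=0 B=6 C=0)
  2. fill(A) -> (A=6 B=6 C=0)
  3. pour(A -> B) -> (A=5 B=7 C=0)
  4. pour(B -> C) -> (A=5 B=0 C=7)
  5. pour(A -> B) -> (A=0 B=5 C=7)
  6. pour(C -> A) -> (A=6 B=5 C=1)
  7. pour(A -> B) -> (A=4 B=7 C=1)
  8. empty(B) -> (A=4 B=0 C=1)
  9. pour(A -> B) -> (A=0 B=4 C=1)
Target reached → yes.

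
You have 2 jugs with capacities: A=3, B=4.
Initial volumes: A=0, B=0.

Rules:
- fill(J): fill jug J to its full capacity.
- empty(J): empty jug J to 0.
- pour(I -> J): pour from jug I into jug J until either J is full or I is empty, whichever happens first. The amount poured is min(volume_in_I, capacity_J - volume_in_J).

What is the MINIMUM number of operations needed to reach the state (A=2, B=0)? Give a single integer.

Answer: 5

Derivation:
BFS from (A=0, B=0). One shortest path:
  1. fill(A) -> (A=3 B=0)
  2. pour(A -> B) -> (A=0 B=3)
  3. fill(A) -> (A=3 B=3)
  4. pour(A -> B) -> (A=2 B=4)
  5. empty(B) -> (A=2 B=0)
Reached target in 5 moves.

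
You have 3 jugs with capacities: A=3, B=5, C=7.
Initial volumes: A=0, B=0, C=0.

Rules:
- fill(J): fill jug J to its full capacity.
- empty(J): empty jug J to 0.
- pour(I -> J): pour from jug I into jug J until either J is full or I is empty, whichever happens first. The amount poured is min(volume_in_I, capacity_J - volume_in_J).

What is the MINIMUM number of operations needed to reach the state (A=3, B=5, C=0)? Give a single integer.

BFS from (A=0, B=0, C=0). One shortest path:
  1. fill(A) -> (A=3 B=0 C=0)
  2. fill(B) -> (A=3 B=5 C=0)
Reached target in 2 moves.

Answer: 2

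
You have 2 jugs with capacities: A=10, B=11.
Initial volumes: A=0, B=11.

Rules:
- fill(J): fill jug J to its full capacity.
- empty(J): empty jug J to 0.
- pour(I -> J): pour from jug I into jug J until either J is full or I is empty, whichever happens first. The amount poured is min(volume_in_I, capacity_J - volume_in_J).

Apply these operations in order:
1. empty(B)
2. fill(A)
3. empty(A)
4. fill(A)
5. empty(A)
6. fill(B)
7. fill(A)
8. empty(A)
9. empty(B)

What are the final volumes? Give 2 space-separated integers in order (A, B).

Step 1: empty(B) -> (A=0 B=0)
Step 2: fill(A) -> (A=10 B=0)
Step 3: empty(A) -> (A=0 B=0)
Step 4: fill(A) -> (A=10 B=0)
Step 5: empty(A) -> (A=0 B=0)
Step 6: fill(B) -> (A=0 B=11)
Step 7: fill(A) -> (A=10 B=11)
Step 8: empty(A) -> (A=0 B=11)
Step 9: empty(B) -> (A=0 B=0)

Answer: 0 0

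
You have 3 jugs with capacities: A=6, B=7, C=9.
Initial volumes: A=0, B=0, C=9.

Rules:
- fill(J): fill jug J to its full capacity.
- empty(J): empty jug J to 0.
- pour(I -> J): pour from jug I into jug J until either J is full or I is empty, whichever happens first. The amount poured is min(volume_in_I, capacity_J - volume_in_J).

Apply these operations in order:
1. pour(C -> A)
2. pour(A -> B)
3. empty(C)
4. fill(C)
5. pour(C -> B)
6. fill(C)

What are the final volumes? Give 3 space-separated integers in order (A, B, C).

Answer: 0 7 9

Derivation:
Step 1: pour(C -> A) -> (A=6 B=0 C=3)
Step 2: pour(A -> B) -> (A=0 B=6 C=3)
Step 3: empty(C) -> (A=0 B=6 C=0)
Step 4: fill(C) -> (A=0 B=6 C=9)
Step 5: pour(C -> B) -> (A=0 B=7 C=8)
Step 6: fill(C) -> (A=0 B=7 C=9)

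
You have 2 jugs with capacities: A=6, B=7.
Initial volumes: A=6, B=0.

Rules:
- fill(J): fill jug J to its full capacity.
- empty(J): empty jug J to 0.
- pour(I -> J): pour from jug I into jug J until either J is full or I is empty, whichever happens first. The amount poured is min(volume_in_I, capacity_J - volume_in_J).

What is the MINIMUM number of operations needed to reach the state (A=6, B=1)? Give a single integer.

Answer: 3

Derivation:
BFS from (A=6, B=0). One shortest path:
  1. empty(A) -> (A=0 B=0)
  2. fill(B) -> (A=0 B=7)
  3. pour(B -> A) -> (A=6 B=1)
Reached target in 3 moves.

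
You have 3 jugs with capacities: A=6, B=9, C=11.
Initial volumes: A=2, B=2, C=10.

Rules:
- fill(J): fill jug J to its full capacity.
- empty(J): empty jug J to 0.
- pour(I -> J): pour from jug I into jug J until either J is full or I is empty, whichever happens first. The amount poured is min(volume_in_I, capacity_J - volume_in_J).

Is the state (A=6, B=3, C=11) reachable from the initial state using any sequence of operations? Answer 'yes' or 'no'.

Answer: yes

Derivation:
BFS from (A=2, B=2, C=10):
  1. pour(A -> B) -> (A=0 B=4 C=10)
  2. fill(A) -> (A=6 B=4 C=10)
  3. pour(B -> C) -> (A=6 B=3 C=11)
Target reached → yes.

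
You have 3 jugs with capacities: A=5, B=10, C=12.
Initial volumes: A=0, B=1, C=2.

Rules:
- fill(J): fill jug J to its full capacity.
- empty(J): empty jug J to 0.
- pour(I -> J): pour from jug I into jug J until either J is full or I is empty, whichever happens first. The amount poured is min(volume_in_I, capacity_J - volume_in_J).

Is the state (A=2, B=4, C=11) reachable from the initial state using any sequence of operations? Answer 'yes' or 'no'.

BFS explored all 462 reachable states.
Reachable set includes: (0,0,0), (0,0,1), (0,0,2), (0,0,3), (0,0,4), (0,0,5), (0,0,6), (0,0,7), (0,0,8), (0,0,9), (0,0,10), (0,0,11) ...
Target (A=2, B=4, C=11) not in reachable set → no.

Answer: no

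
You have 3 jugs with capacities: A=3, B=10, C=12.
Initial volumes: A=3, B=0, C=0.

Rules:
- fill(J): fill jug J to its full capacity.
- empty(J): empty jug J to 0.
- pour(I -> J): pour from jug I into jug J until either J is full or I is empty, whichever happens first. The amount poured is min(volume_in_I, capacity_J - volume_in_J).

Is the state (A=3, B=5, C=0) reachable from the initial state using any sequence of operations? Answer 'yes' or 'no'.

Answer: yes

Derivation:
BFS from (A=3, B=0, C=0):
  1. fill(C) -> (A=3 B=0 C=12)
  2. pour(A -> B) -> (A=0 B=3 C=12)
  3. fill(A) -> (A=3 B=3 C=12)
  4. pour(C -> B) -> (A=3 B=10 C=5)
  5. empty(B) -> (A=3 B=0 C=5)
  6. pour(C -> B) -> (A=3 B=5 C=0)
Target reached → yes.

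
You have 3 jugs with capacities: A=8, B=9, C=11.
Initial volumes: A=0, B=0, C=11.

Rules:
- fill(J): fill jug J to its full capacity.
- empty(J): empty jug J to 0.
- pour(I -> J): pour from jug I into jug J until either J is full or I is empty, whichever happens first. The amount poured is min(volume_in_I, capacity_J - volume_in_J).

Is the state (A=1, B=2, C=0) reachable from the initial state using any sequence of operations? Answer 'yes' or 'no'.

Answer: yes

Derivation:
BFS from (A=0, B=0, C=11):
  1. pour(C -> B) -> (A=0 B=9 C=2)
  2. pour(B -> A) -> (A=8 B=1 C=2)
  3. empty(A) -> (A=0 B=1 C=2)
  4. pour(B -> A) -> (A=1 B=0 C=2)
  5. pour(C -> B) -> (A=1 B=2 C=0)
Target reached → yes.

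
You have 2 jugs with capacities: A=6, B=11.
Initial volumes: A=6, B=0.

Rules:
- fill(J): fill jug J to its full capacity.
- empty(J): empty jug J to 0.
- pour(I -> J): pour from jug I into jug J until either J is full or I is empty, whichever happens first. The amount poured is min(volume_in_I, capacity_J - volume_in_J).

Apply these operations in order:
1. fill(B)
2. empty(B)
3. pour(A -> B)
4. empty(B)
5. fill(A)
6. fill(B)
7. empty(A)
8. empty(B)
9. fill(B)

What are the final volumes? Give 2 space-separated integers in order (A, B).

Answer: 0 11

Derivation:
Step 1: fill(B) -> (A=6 B=11)
Step 2: empty(B) -> (A=6 B=0)
Step 3: pour(A -> B) -> (A=0 B=6)
Step 4: empty(B) -> (A=0 B=0)
Step 5: fill(A) -> (A=6 B=0)
Step 6: fill(B) -> (A=6 B=11)
Step 7: empty(A) -> (A=0 B=11)
Step 8: empty(B) -> (A=0 B=0)
Step 9: fill(B) -> (A=0 B=11)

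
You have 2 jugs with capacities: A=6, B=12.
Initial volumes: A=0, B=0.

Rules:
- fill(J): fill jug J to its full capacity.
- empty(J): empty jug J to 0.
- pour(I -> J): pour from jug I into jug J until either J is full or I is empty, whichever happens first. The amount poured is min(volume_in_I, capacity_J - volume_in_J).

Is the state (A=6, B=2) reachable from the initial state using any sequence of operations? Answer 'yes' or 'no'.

BFS explored all 6 reachable states.
Reachable set includes: (0,0), (0,6), (0,12), (6,0), (6,6), (6,12)
Target (A=6, B=2) not in reachable set → no.

Answer: no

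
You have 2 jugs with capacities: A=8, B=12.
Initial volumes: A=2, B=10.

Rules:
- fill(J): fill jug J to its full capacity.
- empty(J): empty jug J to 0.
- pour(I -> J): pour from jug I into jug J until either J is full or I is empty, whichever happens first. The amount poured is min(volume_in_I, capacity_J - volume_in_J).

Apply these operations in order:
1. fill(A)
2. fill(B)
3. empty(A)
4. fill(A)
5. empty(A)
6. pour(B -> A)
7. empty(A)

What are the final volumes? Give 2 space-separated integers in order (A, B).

Step 1: fill(A) -> (A=8 B=10)
Step 2: fill(B) -> (A=8 B=12)
Step 3: empty(A) -> (A=0 B=12)
Step 4: fill(A) -> (A=8 B=12)
Step 5: empty(A) -> (A=0 B=12)
Step 6: pour(B -> A) -> (A=8 B=4)
Step 7: empty(A) -> (A=0 B=4)

Answer: 0 4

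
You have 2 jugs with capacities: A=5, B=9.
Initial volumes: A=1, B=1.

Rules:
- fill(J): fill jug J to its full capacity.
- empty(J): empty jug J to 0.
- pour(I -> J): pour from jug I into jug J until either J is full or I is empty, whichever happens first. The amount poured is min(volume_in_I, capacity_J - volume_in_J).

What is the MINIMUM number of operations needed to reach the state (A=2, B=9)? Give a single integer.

Answer: 2

Derivation:
BFS from (A=1, B=1). One shortest path:
  1. pour(B -> A) -> (A=2 B=0)
  2. fill(B) -> (A=2 B=9)
Reached target in 2 moves.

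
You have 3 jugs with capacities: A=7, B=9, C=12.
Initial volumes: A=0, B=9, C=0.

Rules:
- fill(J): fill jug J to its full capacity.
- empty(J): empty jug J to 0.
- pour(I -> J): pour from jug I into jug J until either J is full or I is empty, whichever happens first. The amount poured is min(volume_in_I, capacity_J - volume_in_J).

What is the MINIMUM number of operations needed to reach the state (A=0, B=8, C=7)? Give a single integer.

Answer: 8

Derivation:
BFS from (A=0, B=9, C=0). One shortest path:
  1. pour(B -> A) -> (A=7 B=2 C=0)
  2. pour(B -> C) -> (A=7 B=0 C=2)
  3. fill(B) -> (A=7 B=9 C=2)
  4. pour(B -> C) -> (A=7 B=0 C=11)
  5. fill(B) -> (A=7 B=9 C=11)
  6. pour(B -> C) -> (A=7 B=8 C=12)
  7. empty(C) -> (A=7 B=8 C=0)
  8. pour(A -> C) -> (A=0 B=8 C=7)
Reached target in 8 moves.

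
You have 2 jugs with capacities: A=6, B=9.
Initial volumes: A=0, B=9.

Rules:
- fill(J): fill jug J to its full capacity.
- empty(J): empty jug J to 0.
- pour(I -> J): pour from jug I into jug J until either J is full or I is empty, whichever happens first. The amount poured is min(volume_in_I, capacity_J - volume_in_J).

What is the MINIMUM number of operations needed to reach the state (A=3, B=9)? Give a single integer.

Answer: 4

Derivation:
BFS from (A=0, B=9). One shortest path:
  1. pour(B -> A) -> (A=6 B=3)
  2. empty(A) -> (A=0 B=3)
  3. pour(B -> A) -> (A=3 B=0)
  4. fill(B) -> (A=3 B=9)
Reached target in 4 moves.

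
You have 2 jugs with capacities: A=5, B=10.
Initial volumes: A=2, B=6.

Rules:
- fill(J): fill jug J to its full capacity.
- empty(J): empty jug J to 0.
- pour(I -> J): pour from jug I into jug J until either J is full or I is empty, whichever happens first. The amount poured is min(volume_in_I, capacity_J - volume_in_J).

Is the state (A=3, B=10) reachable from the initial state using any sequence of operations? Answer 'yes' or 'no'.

BFS from (A=2, B=6):
  1. pour(A -> B) -> (A=0 B=8)
  2. fill(A) -> (A=5 B=8)
  3. pour(A -> B) -> (A=3 B=10)
Target reached → yes.

Answer: yes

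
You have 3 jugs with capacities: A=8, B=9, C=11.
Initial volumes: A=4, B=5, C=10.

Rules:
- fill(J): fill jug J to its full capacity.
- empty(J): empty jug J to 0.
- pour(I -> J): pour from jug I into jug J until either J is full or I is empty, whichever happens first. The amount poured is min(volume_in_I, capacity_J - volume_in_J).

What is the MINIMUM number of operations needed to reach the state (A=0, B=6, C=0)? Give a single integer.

Answer: 4

Derivation:
BFS from (A=4, B=5, C=10). One shortest path:
  1. empty(A) -> (A=0 B=5 C=10)
  2. pour(C -> B) -> (A=0 B=9 C=6)
  3. empty(B) -> (A=0 B=0 C=6)
  4. pour(C -> B) -> (A=0 B=6 C=0)
Reached target in 4 moves.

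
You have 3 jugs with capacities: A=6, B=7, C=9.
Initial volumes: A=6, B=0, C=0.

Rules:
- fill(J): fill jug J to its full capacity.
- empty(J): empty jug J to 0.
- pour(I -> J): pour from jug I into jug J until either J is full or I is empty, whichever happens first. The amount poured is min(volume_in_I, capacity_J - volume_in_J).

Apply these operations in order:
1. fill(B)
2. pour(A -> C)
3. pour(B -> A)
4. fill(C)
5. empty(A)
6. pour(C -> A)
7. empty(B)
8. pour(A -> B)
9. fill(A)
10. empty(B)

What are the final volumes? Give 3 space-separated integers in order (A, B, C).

Answer: 6 0 3

Derivation:
Step 1: fill(B) -> (A=6 B=7 C=0)
Step 2: pour(A -> C) -> (A=0 B=7 C=6)
Step 3: pour(B -> A) -> (A=6 B=1 C=6)
Step 4: fill(C) -> (A=6 B=1 C=9)
Step 5: empty(A) -> (A=0 B=1 C=9)
Step 6: pour(C -> A) -> (A=6 B=1 C=3)
Step 7: empty(B) -> (A=6 B=0 C=3)
Step 8: pour(A -> B) -> (A=0 B=6 C=3)
Step 9: fill(A) -> (A=6 B=6 C=3)
Step 10: empty(B) -> (A=6 B=0 C=3)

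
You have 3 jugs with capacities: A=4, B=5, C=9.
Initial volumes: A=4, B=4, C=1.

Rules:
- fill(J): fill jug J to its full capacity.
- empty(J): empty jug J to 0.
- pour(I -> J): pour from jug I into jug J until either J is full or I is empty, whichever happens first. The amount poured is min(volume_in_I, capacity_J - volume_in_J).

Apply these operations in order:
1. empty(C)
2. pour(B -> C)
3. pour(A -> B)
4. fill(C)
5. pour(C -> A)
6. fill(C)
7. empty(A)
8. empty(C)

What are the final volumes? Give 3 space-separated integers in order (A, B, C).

Answer: 0 4 0

Derivation:
Step 1: empty(C) -> (A=4 B=4 C=0)
Step 2: pour(B -> C) -> (A=4 B=0 C=4)
Step 3: pour(A -> B) -> (A=0 B=4 C=4)
Step 4: fill(C) -> (A=0 B=4 C=9)
Step 5: pour(C -> A) -> (A=4 B=4 C=5)
Step 6: fill(C) -> (A=4 B=4 C=9)
Step 7: empty(A) -> (A=0 B=4 C=9)
Step 8: empty(C) -> (A=0 B=4 C=0)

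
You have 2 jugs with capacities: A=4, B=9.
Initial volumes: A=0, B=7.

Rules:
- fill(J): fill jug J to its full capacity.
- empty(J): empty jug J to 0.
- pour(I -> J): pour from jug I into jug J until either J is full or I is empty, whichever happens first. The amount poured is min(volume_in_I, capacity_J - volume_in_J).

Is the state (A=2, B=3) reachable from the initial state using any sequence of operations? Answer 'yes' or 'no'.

BFS explored all 26 reachable states.
Reachable set includes: (0,0), (0,1), (0,2), (0,3), (0,4), (0,5), (0,6), (0,7), (0,8), (0,9), (1,0), (1,9) ...
Target (A=2, B=3) not in reachable set → no.

Answer: no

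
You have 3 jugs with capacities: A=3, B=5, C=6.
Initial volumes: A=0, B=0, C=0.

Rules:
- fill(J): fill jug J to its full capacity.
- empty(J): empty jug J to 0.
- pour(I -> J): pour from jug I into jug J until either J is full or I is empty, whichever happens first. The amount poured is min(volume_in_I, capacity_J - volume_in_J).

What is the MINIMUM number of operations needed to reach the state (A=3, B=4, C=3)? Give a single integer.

BFS from (A=0, B=0, C=0). One shortest path:
  1. fill(B) -> (A=0 B=5 C=0)
  2. pour(B -> C) -> (A=0 B=0 C=5)
  3. fill(B) -> (A=0 B=5 C=5)
  4. pour(B -> C) -> (A=0 B=4 C=6)
  5. pour(C -> A) -> (A=3 B=4 C=3)
Reached target in 5 moves.

Answer: 5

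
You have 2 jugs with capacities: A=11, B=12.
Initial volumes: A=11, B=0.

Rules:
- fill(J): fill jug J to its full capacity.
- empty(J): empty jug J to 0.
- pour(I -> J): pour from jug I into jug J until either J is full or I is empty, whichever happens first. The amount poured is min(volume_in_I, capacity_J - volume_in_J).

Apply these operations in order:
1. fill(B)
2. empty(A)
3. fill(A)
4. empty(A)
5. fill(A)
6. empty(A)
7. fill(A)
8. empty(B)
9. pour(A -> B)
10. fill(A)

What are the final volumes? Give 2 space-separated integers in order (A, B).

Step 1: fill(B) -> (A=11 B=12)
Step 2: empty(A) -> (A=0 B=12)
Step 3: fill(A) -> (A=11 B=12)
Step 4: empty(A) -> (A=0 B=12)
Step 5: fill(A) -> (A=11 B=12)
Step 6: empty(A) -> (A=0 B=12)
Step 7: fill(A) -> (A=11 B=12)
Step 8: empty(B) -> (A=11 B=0)
Step 9: pour(A -> B) -> (A=0 B=11)
Step 10: fill(A) -> (A=11 B=11)

Answer: 11 11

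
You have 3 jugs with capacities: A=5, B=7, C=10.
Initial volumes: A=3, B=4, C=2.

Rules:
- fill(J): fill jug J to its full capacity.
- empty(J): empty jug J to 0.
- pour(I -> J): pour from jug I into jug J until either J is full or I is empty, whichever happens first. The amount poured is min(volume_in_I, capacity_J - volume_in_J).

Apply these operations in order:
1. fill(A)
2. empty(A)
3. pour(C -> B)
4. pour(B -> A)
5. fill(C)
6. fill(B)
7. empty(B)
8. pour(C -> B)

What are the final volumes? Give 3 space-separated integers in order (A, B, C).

Answer: 5 7 3

Derivation:
Step 1: fill(A) -> (A=5 B=4 C=2)
Step 2: empty(A) -> (A=0 B=4 C=2)
Step 3: pour(C -> B) -> (A=0 B=6 C=0)
Step 4: pour(B -> A) -> (A=5 B=1 C=0)
Step 5: fill(C) -> (A=5 B=1 C=10)
Step 6: fill(B) -> (A=5 B=7 C=10)
Step 7: empty(B) -> (A=5 B=0 C=10)
Step 8: pour(C -> B) -> (A=5 B=7 C=3)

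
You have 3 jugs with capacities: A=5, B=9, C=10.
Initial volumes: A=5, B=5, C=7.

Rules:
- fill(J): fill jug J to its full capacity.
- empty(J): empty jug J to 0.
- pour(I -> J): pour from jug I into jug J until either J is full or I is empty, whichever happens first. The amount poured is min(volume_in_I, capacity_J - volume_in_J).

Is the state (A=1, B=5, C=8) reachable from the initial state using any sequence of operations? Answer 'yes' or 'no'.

BFS explored all 372 reachable states.
Reachable set includes: (0,0,0), (0,0,1), (0,0,2), (0,0,3), (0,0,4), (0,0,5), (0,0,6), (0,0,7), (0,0,8), (0,0,9), (0,0,10), (0,1,0) ...
Target (A=1, B=5, C=8) not in reachable set → no.

Answer: no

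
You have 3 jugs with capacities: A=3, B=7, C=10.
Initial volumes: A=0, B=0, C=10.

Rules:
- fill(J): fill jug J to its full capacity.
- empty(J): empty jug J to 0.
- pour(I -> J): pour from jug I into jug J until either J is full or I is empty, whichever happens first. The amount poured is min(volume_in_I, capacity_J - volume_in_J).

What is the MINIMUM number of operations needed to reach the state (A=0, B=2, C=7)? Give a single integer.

BFS from (A=0, B=0, C=10). One shortest path:
  1. fill(A) -> (A=3 B=0 C=10)
  2. pour(A -> B) -> (A=0 B=3 C=10)
  3. fill(A) -> (A=3 B=3 C=10)
  4. pour(A -> B) -> (A=0 B=6 C=10)
  5. pour(C -> A) -> (A=3 B=6 C=7)
  6. pour(A -> B) -> (A=2 B=7 C=7)
  7. empty(B) -> (A=2 B=0 C=7)
  8. pour(A -> B) -> (A=0 B=2 C=7)
Reached target in 8 moves.

Answer: 8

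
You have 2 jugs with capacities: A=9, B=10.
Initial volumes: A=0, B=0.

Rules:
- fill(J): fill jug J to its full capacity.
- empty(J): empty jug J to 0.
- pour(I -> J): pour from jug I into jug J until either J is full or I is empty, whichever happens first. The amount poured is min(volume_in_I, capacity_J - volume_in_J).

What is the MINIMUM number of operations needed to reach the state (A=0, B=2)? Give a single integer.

BFS from (A=0, B=0). One shortest path:
  1. fill(B) -> (A=0 B=10)
  2. pour(B -> A) -> (A=9 B=1)
  3. empty(A) -> (A=0 B=1)
  4. pour(B -> A) -> (A=1 B=0)
  5. fill(B) -> (A=1 B=10)
  6. pour(B -> A) -> (A=9 B=2)
  7. empty(A) -> (A=0 B=2)
Reached target in 7 moves.

Answer: 7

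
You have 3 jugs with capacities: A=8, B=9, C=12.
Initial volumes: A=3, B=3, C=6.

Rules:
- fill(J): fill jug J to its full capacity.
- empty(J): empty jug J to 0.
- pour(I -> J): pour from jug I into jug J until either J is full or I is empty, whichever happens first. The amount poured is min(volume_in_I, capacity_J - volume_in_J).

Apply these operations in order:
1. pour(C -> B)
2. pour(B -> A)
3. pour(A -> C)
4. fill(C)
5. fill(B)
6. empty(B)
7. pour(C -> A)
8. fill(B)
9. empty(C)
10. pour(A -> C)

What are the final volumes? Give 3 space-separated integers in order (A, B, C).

Step 1: pour(C -> B) -> (A=3 B=9 C=0)
Step 2: pour(B -> A) -> (A=8 B=4 C=0)
Step 3: pour(A -> C) -> (A=0 B=4 C=8)
Step 4: fill(C) -> (A=0 B=4 C=12)
Step 5: fill(B) -> (A=0 B=9 C=12)
Step 6: empty(B) -> (A=0 B=0 C=12)
Step 7: pour(C -> A) -> (A=8 B=0 C=4)
Step 8: fill(B) -> (A=8 B=9 C=4)
Step 9: empty(C) -> (A=8 B=9 C=0)
Step 10: pour(A -> C) -> (A=0 B=9 C=8)

Answer: 0 9 8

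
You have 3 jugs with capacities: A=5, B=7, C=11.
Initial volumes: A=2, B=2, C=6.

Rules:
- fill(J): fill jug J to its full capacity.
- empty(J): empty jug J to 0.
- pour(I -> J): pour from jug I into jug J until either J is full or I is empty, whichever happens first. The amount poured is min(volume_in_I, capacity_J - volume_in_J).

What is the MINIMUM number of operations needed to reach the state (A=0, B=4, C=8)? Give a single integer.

BFS from (A=2, B=2, C=6). One shortest path:
  1. pour(B -> C) -> (A=2 B=0 C=8)
  2. fill(B) -> (A=2 B=7 C=8)
  3. pour(B -> A) -> (A=5 B=4 C=8)
  4. empty(A) -> (A=0 B=4 C=8)
Reached target in 4 moves.

Answer: 4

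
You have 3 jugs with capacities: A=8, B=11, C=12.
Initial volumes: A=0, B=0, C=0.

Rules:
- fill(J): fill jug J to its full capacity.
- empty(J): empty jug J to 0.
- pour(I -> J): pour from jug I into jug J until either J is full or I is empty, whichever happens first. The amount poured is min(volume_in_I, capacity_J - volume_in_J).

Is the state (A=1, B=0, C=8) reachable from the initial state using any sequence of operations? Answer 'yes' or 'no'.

BFS from (A=0, B=0, C=0):
  1. fill(A) -> (A=8 B=0 C=0)
  2. fill(C) -> (A=8 B=0 C=12)
  3. pour(C -> B) -> (A=8 B=11 C=1)
  4. empty(B) -> (A=8 B=0 C=1)
  5. pour(A -> B) -> (A=0 B=8 C=1)
  6. pour(C -> A) -> (A=1 B=8 C=0)
  7. pour(B -> C) -> (A=1 B=0 C=8)
Target reached → yes.

Answer: yes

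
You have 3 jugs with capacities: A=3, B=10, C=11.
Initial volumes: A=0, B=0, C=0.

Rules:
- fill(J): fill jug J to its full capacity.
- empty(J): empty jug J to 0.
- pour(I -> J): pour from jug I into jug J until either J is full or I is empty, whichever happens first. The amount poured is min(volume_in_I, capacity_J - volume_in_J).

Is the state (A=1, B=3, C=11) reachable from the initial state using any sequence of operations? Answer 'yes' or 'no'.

BFS from (A=0, B=0, C=0):
  1. fill(A) -> (A=3 B=0 C=0)
  2. fill(C) -> (A=3 B=0 C=11)
  3. pour(C -> B) -> (A=3 B=10 C=1)
  4. empty(B) -> (A=3 B=0 C=1)
  5. pour(A -> B) -> (A=0 B=3 C=1)
  6. pour(C -> A) -> (A=1 B=3 C=0)
  7. fill(C) -> (A=1 B=3 C=11)
Target reached → yes.

Answer: yes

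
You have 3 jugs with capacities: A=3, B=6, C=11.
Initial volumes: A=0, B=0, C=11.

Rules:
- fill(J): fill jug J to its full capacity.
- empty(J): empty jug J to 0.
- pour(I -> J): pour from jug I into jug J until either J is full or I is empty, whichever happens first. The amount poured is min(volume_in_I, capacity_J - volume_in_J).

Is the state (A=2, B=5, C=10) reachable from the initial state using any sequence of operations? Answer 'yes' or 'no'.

Answer: no

Derivation:
BFS explored all 236 reachable states.
Reachable set includes: (0,0,0), (0,0,1), (0,0,2), (0,0,3), (0,0,4), (0,0,5), (0,0,6), (0,0,7), (0,0,8), (0,0,9), (0,0,10), (0,0,11) ...
Target (A=2, B=5, C=10) not in reachable set → no.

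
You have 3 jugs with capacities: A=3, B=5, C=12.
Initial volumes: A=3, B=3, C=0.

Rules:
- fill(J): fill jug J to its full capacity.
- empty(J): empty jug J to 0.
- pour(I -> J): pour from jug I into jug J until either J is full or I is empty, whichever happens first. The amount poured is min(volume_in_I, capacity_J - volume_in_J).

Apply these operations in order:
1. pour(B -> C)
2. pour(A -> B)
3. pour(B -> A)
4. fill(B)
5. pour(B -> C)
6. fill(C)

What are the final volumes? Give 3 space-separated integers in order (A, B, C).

Step 1: pour(B -> C) -> (A=3 B=0 C=3)
Step 2: pour(A -> B) -> (A=0 B=3 C=3)
Step 3: pour(B -> A) -> (A=3 B=0 C=3)
Step 4: fill(B) -> (A=3 B=5 C=3)
Step 5: pour(B -> C) -> (A=3 B=0 C=8)
Step 6: fill(C) -> (A=3 B=0 C=12)

Answer: 3 0 12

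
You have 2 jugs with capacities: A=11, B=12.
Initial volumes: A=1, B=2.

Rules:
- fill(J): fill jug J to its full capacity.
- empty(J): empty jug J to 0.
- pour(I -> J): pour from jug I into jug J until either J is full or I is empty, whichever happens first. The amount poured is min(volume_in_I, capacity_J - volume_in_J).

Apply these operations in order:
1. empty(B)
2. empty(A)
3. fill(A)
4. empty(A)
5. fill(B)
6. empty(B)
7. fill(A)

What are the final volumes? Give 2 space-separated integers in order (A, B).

Answer: 11 0

Derivation:
Step 1: empty(B) -> (A=1 B=0)
Step 2: empty(A) -> (A=0 B=0)
Step 3: fill(A) -> (A=11 B=0)
Step 4: empty(A) -> (A=0 B=0)
Step 5: fill(B) -> (A=0 B=12)
Step 6: empty(B) -> (A=0 B=0)
Step 7: fill(A) -> (A=11 B=0)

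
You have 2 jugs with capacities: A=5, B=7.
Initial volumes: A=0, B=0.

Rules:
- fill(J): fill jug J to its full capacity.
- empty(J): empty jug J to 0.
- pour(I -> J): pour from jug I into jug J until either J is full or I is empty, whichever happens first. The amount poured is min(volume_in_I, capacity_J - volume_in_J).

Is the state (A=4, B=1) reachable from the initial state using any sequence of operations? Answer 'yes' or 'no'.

Answer: no

Derivation:
BFS explored all 24 reachable states.
Reachable set includes: (0,0), (0,1), (0,2), (0,3), (0,4), (0,5), (0,6), (0,7), (1,0), (1,7), (2,0), (2,7) ...
Target (A=4, B=1) not in reachable set → no.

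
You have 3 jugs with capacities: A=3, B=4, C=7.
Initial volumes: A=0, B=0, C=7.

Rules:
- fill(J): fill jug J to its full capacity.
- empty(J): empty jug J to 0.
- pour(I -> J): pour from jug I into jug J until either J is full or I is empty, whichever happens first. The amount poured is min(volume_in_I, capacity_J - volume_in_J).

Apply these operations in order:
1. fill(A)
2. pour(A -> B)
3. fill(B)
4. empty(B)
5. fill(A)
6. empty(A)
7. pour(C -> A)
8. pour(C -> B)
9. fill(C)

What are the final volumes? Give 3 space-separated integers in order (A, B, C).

Answer: 3 4 7

Derivation:
Step 1: fill(A) -> (A=3 B=0 C=7)
Step 2: pour(A -> B) -> (A=0 B=3 C=7)
Step 3: fill(B) -> (A=0 B=4 C=7)
Step 4: empty(B) -> (A=0 B=0 C=7)
Step 5: fill(A) -> (A=3 B=0 C=7)
Step 6: empty(A) -> (A=0 B=0 C=7)
Step 7: pour(C -> A) -> (A=3 B=0 C=4)
Step 8: pour(C -> B) -> (A=3 B=4 C=0)
Step 9: fill(C) -> (A=3 B=4 C=7)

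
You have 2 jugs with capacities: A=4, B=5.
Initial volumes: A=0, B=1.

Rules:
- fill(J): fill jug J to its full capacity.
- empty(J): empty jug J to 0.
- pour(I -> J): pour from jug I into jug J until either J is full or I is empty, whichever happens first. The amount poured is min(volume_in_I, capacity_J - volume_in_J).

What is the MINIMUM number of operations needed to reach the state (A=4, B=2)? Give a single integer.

Answer: 3

Derivation:
BFS from (A=0, B=1). One shortest path:
  1. pour(B -> A) -> (A=1 B=0)
  2. fill(B) -> (A=1 B=5)
  3. pour(B -> A) -> (A=4 B=2)
Reached target in 3 moves.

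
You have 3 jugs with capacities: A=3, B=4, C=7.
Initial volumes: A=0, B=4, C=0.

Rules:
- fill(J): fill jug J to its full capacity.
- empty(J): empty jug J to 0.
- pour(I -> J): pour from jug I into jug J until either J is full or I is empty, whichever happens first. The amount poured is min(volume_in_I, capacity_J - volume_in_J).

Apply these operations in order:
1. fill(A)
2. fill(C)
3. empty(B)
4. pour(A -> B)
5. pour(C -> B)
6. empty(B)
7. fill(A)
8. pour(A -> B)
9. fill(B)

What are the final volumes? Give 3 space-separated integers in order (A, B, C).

Answer: 0 4 6

Derivation:
Step 1: fill(A) -> (A=3 B=4 C=0)
Step 2: fill(C) -> (A=3 B=4 C=7)
Step 3: empty(B) -> (A=3 B=0 C=7)
Step 4: pour(A -> B) -> (A=0 B=3 C=7)
Step 5: pour(C -> B) -> (A=0 B=4 C=6)
Step 6: empty(B) -> (A=0 B=0 C=6)
Step 7: fill(A) -> (A=3 B=0 C=6)
Step 8: pour(A -> B) -> (A=0 B=3 C=6)
Step 9: fill(B) -> (A=0 B=4 C=6)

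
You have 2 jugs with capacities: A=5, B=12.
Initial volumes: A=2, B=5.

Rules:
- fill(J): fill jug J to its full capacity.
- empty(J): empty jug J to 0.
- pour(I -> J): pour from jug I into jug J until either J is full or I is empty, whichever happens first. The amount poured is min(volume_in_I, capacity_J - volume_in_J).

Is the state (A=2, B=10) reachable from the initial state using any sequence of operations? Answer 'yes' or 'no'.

Answer: no

Derivation:
BFS explored all 35 reachable states.
Reachable set includes: (0,0), (0,1), (0,2), (0,3), (0,4), (0,5), (0,6), (0,7), (0,8), (0,9), (0,10), (0,11) ...
Target (A=2, B=10) not in reachable set → no.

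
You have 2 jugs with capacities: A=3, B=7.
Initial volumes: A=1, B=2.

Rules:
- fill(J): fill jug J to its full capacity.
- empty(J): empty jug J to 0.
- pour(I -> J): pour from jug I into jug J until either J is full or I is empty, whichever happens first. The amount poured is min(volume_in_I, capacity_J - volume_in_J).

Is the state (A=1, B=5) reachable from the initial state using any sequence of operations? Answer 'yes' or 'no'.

BFS explored all 21 reachable states.
Reachable set includes: (0,0), (0,1), (0,2), (0,3), (0,4), (0,5), (0,6), (0,7), (1,0), (1,2), (1,7), (2,0) ...
Target (A=1, B=5) not in reachable set → no.

Answer: no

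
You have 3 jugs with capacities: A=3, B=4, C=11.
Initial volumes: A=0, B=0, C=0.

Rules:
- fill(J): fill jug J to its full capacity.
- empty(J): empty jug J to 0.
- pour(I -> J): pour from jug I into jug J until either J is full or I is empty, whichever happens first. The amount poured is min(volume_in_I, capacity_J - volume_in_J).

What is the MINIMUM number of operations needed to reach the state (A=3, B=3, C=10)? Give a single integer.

BFS from (A=0, B=0, C=0). One shortest path:
  1. fill(A) -> (A=3 B=0 C=0)
  2. fill(C) -> (A=3 B=0 C=11)
  3. pour(A -> B) -> (A=0 B=3 C=11)
  4. fill(A) -> (A=3 B=3 C=11)
  5. pour(C -> B) -> (A=3 B=4 C=10)
  6. empty(B) -> (A=3 B=0 C=10)
  7. pour(A -> B) -> (A=0 B=3 C=10)
  8. fill(A) -> (A=3 B=3 C=10)
Reached target in 8 moves.

Answer: 8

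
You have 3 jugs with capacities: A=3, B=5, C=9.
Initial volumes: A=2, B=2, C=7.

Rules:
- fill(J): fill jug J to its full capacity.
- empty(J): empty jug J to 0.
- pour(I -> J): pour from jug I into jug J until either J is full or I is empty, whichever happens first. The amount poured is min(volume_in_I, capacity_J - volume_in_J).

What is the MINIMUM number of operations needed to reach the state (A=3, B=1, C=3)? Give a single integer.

BFS from (A=2, B=2, C=7). One shortest path:
  1. empty(C) -> (A=2 B=2 C=0)
  2. pour(B -> A) -> (A=3 B=1 C=0)
  3. pour(A -> C) -> (A=0 B=1 C=3)
  4. fill(A) -> (A=3 B=1 C=3)
Reached target in 4 moves.

Answer: 4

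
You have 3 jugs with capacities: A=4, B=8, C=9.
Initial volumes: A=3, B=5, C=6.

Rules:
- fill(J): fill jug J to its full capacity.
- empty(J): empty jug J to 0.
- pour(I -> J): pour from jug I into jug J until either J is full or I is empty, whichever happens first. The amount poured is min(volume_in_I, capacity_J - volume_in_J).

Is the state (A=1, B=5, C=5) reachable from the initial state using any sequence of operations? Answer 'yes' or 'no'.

BFS explored all 283 reachable states.
Reachable set includes: (0,0,0), (0,0,1), (0,0,2), (0,0,3), (0,0,4), (0,0,5), (0,0,6), (0,0,7), (0,0,8), (0,0,9), (0,1,0), (0,1,1) ...
Target (A=1, B=5, C=5) not in reachable set → no.

Answer: no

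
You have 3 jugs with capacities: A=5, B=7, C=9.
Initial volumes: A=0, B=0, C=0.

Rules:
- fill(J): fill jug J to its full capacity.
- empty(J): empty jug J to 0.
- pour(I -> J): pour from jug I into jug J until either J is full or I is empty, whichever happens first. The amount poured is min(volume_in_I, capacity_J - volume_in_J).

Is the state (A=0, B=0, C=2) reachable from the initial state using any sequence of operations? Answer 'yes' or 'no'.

Answer: yes

Derivation:
BFS from (A=0, B=0, C=0):
  1. fill(C) -> (A=0 B=0 C=9)
  2. pour(C -> B) -> (A=0 B=7 C=2)
  3. empty(B) -> (A=0 B=0 C=2)
Target reached → yes.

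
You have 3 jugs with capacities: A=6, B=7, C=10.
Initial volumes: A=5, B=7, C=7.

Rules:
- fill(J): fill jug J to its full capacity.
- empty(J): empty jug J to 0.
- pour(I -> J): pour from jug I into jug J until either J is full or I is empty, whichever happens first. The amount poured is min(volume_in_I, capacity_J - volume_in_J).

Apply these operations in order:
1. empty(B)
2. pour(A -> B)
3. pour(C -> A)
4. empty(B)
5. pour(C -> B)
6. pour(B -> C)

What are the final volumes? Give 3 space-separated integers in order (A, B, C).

Answer: 6 0 1

Derivation:
Step 1: empty(B) -> (A=5 B=0 C=7)
Step 2: pour(A -> B) -> (A=0 B=5 C=7)
Step 3: pour(C -> A) -> (A=6 B=5 C=1)
Step 4: empty(B) -> (A=6 B=0 C=1)
Step 5: pour(C -> B) -> (A=6 B=1 C=0)
Step 6: pour(B -> C) -> (A=6 B=0 C=1)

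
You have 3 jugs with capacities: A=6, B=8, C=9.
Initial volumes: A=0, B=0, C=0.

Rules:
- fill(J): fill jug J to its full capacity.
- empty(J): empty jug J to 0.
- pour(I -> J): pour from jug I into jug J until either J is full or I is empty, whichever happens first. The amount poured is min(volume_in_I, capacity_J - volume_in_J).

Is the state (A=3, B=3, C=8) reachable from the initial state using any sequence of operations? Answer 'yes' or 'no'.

BFS explored all 350 reachable states.
Reachable set includes: (0,0,0), (0,0,1), (0,0,2), (0,0,3), (0,0,4), (0,0,5), (0,0,6), (0,0,7), (0,0,8), (0,0,9), (0,1,0), (0,1,1) ...
Target (A=3, B=3, C=8) not in reachable set → no.

Answer: no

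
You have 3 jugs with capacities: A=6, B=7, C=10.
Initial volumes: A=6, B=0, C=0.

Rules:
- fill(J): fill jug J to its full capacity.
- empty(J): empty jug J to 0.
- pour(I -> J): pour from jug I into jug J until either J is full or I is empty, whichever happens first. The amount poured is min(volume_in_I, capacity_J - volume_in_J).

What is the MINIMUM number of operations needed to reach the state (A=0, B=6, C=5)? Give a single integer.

BFS from (A=6, B=0, C=0). One shortest path:
  1. pour(A -> B) -> (A=0 B=6 C=0)
  2. fill(A) -> (A=6 B=6 C=0)
  3. pour(A -> B) -> (A=5 B=7 C=0)
  4. empty(B) -> (A=5 B=0 C=0)
  5. pour(A -> C) -> (A=0 B=0 C=5)
  6. fill(A) -> (A=6 B=0 C=5)
  7. pour(A -> B) -> (A=0 B=6 C=5)
Reached target in 7 moves.

Answer: 7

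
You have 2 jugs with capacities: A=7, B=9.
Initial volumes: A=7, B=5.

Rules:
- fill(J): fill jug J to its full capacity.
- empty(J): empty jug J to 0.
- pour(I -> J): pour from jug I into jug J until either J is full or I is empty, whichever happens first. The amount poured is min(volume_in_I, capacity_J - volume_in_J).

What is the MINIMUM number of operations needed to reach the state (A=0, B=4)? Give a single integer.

BFS from (A=7, B=5). One shortest path:
  1. empty(A) -> (A=0 B=5)
  2. fill(B) -> (A=0 B=9)
  3. pour(B -> A) -> (A=7 B=2)
  4. empty(A) -> (A=0 B=2)
  5. pour(B -> A) -> (A=2 B=0)
  6. fill(B) -> (A=2 B=9)
  7. pour(B -> A) -> (A=7 B=4)
  8. empty(A) -> (A=0 B=4)
Reached target in 8 moves.

Answer: 8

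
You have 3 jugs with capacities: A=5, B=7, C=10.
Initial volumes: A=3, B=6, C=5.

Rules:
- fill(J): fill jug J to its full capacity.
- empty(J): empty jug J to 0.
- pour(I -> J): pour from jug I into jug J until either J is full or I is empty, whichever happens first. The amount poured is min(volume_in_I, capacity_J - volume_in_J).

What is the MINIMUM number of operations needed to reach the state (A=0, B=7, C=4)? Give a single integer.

BFS from (A=3, B=6, C=5). One shortest path:
  1. empty(A) -> (A=0 B=6 C=5)
  2. pour(C -> B) -> (A=0 B=7 C=4)
Reached target in 2 moves.

Answer: 2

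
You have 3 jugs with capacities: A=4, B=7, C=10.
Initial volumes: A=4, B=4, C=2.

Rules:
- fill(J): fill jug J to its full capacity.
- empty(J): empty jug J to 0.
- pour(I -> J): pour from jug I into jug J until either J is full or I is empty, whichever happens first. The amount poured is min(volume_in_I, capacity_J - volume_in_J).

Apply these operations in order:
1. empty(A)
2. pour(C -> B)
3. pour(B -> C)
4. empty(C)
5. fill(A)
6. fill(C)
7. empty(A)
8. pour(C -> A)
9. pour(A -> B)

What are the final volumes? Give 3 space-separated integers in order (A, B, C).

Answer: 0 4 6

Derivation:
Step 1: empty(A) -> (A=0 B=4 C=2)
Step 2: pour(C -> B) -> (A=0 B=6 C=0)
Step 3: pour(B -> C) -> (A=0 B=0 C=6)
Step 4: empty(C) -> (A=0 B=0 C=0)
Step 5: fill(A) -> (A=4 B=0 C=0)
Step 6: fill(C) -> (A=4 B=0 C=10)
Step 7: empty(A) -> (A=0 B=0 C=10)
Step 8: pour(C -> A) -> (A=4 B=0 C=6)
Step 9: pour(A -> B) -> (A=0 B=4 C=6)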